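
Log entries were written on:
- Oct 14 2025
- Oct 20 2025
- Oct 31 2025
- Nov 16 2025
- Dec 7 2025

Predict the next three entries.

Jan 2 2026, Feb 2 2026, Mar 10 2026

Intervals are 6, 11, 16, 21 days — an arithmetic progression with common difference 5.
Next gap: 26 days. Dec 7 2025 + 26 days = Jan 2 2026.
Next gap: 31 days. Jan 2 2026 + 31 days = Feb 2 2026.
Next gap: 36 days. Feb 2 2026 + 36 days = Mar 10 2026.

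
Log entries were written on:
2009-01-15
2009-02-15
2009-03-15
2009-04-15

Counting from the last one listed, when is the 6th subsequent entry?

2009-10-15

Each date is the 15th; the gaps (31, 28, 31) track the month lengths.
The rule is the 15th of each month.
May 2009: 2009-05-15.
Next: June 2009 → 2009-06-15.
July 2009: 2009-07-15.
Next: August 2009 → 2009-08-15.
September 2009: 2009-09-15.
Next: October 2009 → 2009-10-15.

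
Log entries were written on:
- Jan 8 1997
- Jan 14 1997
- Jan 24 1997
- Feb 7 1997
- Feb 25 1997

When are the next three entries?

Mar 19 1997, Apr 14 1997, May 14 1997

The spacing grows by 4 each time: 6, 10, 14, 18 days.
Next gap: 22 days. Feb 25 1997 + 22 days = Mar 19 1997.
Next gap: 26 days. Mar 19 1997 + 26 days = Apr 14 1997.
Next gap: 30 days. Apr 14 1997 + 30 days = May 14 1997.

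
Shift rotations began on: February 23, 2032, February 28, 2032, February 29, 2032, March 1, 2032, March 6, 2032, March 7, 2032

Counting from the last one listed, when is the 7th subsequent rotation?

March 22, 2032

Gaps: 5, 1, 1, 5, 1 days — not constant, but cyclic with period 3.
The events fall on every Monday, Saturday and Sunday.
Next Monday: March 8, 2032.
The following Saturday is March 13, 2032.
Next Sunday: March 14, 2032.
The following Monday is March 15, 2032.
Next Saturday: March 20, 2032.
The following Sunday is March 21, 2032.
Next Monday: March 22, 2032.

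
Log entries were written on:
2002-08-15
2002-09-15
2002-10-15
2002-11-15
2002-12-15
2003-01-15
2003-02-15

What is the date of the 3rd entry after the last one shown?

Gaps: 31, 30, 31, 30, 31, 31 days — not constant. Every event is on the 15th of the month.
Pattern: the 15th of each month.
March 2003: 2003-03-15.
Next: April 2003 → 2003-04-15.
May 2003: 2003-05-15.

2003-05-15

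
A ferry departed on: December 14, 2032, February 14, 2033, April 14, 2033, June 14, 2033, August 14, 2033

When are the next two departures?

The day-of-month is always 14 (62, 59, 61, 61 days between events).
So this recurs on the 14th of every 2 months.
Next: October 2033 → October 14, 2033.
December 2033: December 14, 2033.

October 14, 2033; December 14, 2033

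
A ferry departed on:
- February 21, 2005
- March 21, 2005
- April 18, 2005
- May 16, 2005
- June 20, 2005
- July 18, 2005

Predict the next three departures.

August 15, 2005; September 19, 2005; October 17, 2005

Gaps: 28, 28, 28, 35, 28 days — a mix of 28 and 35. Every date is a Monday.
Each is the 3rd Monday of its month.
3rd Monday of August 2005: August 15, 2005.
3rd Monday of September 2005: September 19, 2005.
October 2005 — 3rd Monday is October 17, 2005.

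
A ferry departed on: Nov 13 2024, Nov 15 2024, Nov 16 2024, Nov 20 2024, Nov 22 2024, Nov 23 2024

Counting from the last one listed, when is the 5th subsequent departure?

Dec 6 2024

Every event lands on a Wednesday or Friday or Saturday (gaps cycle 2, 1, 4, 2, 1).
So the schedule is: every Wednesday, Friday and Saturday.
The following Wednesday is Nov 27 2024.
Next Friday: Nov 29 2024.
Next Saturday: Nov 30 2024.
Next Wednesday: Dec 4 2024.
Next Friday: Dec 6 2024.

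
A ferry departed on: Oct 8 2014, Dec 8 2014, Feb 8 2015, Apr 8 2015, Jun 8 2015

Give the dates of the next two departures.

Gaps: 61, 62, 59, 61 days — not constant. Every event is on the 8th of the month.
Pattern: the 8th of every 2 months.
August 2015: Aug 8 2015.
October 2015: Oct 8 2015.

Aug 8 2015, Oct 8 2015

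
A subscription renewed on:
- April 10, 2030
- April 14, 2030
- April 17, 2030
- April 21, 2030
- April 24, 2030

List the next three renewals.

April 28, 2030; May 1, 2030; May 5, 2030

Every event lands on a Wednesday or Sunday (gaps cycle 4, 3, 4, 3).
So the schedule is: every Wednesday and Sunday.
The following Sunday is April 28, 2030.
Next Wednesday: May 1, 2030.
Next Sunday: May 5, 2030.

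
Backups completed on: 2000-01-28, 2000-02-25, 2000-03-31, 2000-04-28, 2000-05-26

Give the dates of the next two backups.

2000-06-30, 2000-07-28

Every date is a Friday; gaps 28, 35, 28, 28 days.
Each is the last Friday of its month (at least one falls on the 29th or later, ruling out '4th Friday').
June 2000 ends with Friday 2000-06-30.
July 2000 ends with Friday 2000-07-28.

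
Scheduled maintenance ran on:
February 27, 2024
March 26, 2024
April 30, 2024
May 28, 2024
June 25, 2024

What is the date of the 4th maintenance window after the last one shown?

All Tuesdays; the gaps (28, 35, 28, 28) vary with month length.
This is the last Tuesday of each month.
July 2024 ends with Tuesday July 30, 2024.
August 2024 ends with Tuesday August 27, 2024.
September 2024 ends with Tuesday September 24, 2024.
October 2024 ends with Tuesday October 29, 2024.

October 29, 2024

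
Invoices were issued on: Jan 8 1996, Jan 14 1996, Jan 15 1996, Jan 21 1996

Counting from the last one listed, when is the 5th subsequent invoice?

Feb 5 1996

Every event lands on a Monday or Sunday (gaps cycle 6, 1, 6).
So the schedule is: every Monday and Sunday.
Next Monday: Jan 22 1996.
Next Sunday: Jan 28 1996.
The following Monday is Jan 29 1996.
The following Sunday is Feb 4 1996.
Next Monday: Feb 5 1996.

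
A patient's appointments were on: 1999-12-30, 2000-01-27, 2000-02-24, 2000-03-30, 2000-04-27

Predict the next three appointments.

All Thursdays; the gaps (28, 28, 35, 28) vary with month length.
This is the last Thursday of each month.
May 2000 ends with Thursday 2000-05-25.
Last Thursday of June 2000: 2000-06-29.
July 2000 ends with Thursday 2000-07-27.

2000-05-25, 2000-06-29, 2000-07-27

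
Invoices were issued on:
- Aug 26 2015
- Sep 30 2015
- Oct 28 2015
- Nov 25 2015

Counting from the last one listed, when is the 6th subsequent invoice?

Every date is a Wednesday; gaps 35, 28, 28 days.
Each is the last Wednesday of its month (at least one falls on the 29th or later, ruling out '4th Wednesday').
December 2015 ends with Wednesday Dec 30 2015.
January 2016 ends with Wednesday Jan 27 2016.
Last Wednesday of February 2016: Feb 24 2016.
March 2016 ends with Wednesday Mar 30 2016.
Last Wednesday of April 2016: Apr 27 2016.
May 2016 ends with Wednesday May 25 2016.

May 25 2016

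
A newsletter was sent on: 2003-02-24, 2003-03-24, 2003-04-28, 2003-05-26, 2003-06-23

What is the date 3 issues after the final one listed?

2003-09-22

Gaps: 28, 35, 28, 28 days — a mix of 28 and 35. Every date is a Monday.
Each is the 4th Monday of its month.
4th Monday of July 2003: 2003-07-28.
August 2003 — 4th Monday is 2003-08-25.
September 2003 — 4th Monday is 2003-09-22.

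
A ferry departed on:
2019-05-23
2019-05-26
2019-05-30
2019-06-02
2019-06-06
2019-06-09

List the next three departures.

The gap pattern 3, 4, 3, 4, 3 repeats every 2 events.
These are the Thursdays and Sundays of each week.
Next Thursday: 2019-06-13.
Next Sunday: 2019-06-16.
Next Thursday: 2019-06-20.

2019-06-13, 2019-06-16, 2019-06-20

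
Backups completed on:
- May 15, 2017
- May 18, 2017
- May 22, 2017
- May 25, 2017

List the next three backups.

The gap pattern 3, 4, 3 repeats every 2 events.
These are the Mondays and Thursdays of each week.
Next Monday: May 29, 2017.
The following Thursday is June 1, 2017.
Next Monday: June 5, 2017.

May 29, 2017; June 1, 2017; June 5, 2017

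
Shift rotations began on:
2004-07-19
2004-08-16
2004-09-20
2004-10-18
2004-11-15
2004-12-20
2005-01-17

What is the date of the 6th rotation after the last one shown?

All dates are Mondays, 28, 35, 28, 28, 35, 28 days apart.
Specifically, the 3rd Monday of each month.
3rd Monday of February 2005: 2005-02-21.
March 2005 — 3rd Monday is 2005-03-21.
3rd Monday of April 2005: 2005-04-18.
3rd Monday of May 2005: 2005-05-16.
3rd Monday of June 2005: 2005-06-20.
3rd Monday of July 2005: 2005-07-18.

2005-07-18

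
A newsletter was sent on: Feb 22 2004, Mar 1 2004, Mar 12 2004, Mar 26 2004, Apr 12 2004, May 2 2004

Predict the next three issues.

The spacing grows by 3 each time: 8, 11, 14, 17, 20 days.
Next gap: 23 days. May 2 2004 + 23 days = May 25 2004.
Next gap: 26 days. May 25 2004 + 26 days = Jun 20 2004.
Next gap: 29 days. Jun 20 2004 + 29 days = Jul 19 2004.

May 25 2004, Jun 20 2004, Jul 19 2004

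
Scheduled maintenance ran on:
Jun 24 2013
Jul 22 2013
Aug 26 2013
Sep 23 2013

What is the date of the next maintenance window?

Oct 28 2013

These are Mondays at 28- or 35-day spacing (28, 35, 28).
The pattern: 4th Monday of the month.
4th Monday of October 2013: Oct 28 2013.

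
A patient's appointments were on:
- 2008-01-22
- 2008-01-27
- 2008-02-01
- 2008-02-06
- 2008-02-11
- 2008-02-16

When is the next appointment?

2008-02-21

Gaps between consecutive events: 5, 5, 5, 5, 5 days — a constant 5-day interval.
2008-02-16 + 5 days = 2008-02-21.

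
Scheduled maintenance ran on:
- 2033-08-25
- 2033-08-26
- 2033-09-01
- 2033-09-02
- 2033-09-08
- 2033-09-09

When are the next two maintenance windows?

2033-09-15, 2033-09-16

Every event lands on a Thursday or Friday (gaps cycle 1, 6, 1, 6, 1).
So the schedule is: every Thursday and Friday.
The following Thursday is 2033-09-15.
Next Friday: 2033-09-16.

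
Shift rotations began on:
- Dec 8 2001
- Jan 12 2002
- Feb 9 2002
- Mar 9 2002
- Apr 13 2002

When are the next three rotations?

May 11 2002, Jun 8 2002, Jul 13 2002

Gaps: 35, 28, 28, 35 days — a mix of 28 and 35. Every date is a Saturday.
Each is the 2nd Saturday of its month.
May 2002 — 2nd Saturday is May 11 2002.
2nd Saturday of June 2002: Jun 8 2002.
July 2002 — 2nd Saturday is Jul 13 2002.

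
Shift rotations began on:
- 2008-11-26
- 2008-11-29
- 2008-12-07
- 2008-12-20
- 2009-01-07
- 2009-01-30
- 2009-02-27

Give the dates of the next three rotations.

Gaps: 3, 8, 13, 18, 23, 28 days — each gap is 5 larger than the previous one.
Next gap: 33 days. 2009-02-27 + 33 days = 2009-04-01.
Next gap: 38 days. 2009-04-01 + 38 days = 2009-05-09.
Next gap: 43 days. 2009-05-09 + 43 days = 2009-06-21.

2009-04-01, 2009-05-09, 2009-06-21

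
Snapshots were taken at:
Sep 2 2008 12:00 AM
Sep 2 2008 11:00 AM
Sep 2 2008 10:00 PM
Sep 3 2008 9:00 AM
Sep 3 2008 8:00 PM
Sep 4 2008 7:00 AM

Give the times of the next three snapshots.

Sep 4 2008 6:00 PM, Sep 5 2008 5:00 AM, Sep 5 2008 4:00 PM

Spacing: 11, 11, 11, 11, 11 h — constant 11 h.
Sep 4 2008 7:00 AM + 11 h = Sep 4 2008 6:00 PM.
Sep 4 2008 6:00 PM + 11 h = Sep 5 2008 5:00 AM.
Sep 5 2008 5:00 AM + 11 h = Sep 5 2008 4:00 PM.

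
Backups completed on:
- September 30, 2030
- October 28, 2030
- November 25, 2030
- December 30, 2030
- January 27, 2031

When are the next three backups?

February 24, 2031; March 31, 2031; April 28, 2031

Every date is a Monday; gaps 28, 28, 35, 28 days.
Each is the last Monday of its month (at least one falls on the 29th or later, ruling out '4th Monday').
February 2031 ends with Monday February 24, 2031.
Last Monday of March 2031: March 31, 2031.
Last Monday of April 2031: April 28, 2031.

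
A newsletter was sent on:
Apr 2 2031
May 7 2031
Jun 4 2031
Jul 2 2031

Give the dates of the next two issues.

Aug 6 2031, Sep 3 2031

Gaps: 35, 28, 28 days — a mix of 28 and 35. Every date is a Wednesday.
Each is the 1st Wednesday of its month.
August 2031 — 1st Wednesday is Aug 6 2031.
1st Wednesday of September 2031: Sep 3 2031.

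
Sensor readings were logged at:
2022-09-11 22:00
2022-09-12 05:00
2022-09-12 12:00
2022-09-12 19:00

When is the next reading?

Gaps: 7, 7, 7 hours — each event is 7 hours after the previous one.
2022-09-12 19:00 + 7 h = 2022-09-13 02:00.

2022-09-13 02:00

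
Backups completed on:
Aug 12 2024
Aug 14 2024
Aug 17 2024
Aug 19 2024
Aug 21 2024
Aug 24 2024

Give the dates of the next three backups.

The gap pattern 2, 3, 2, 2, 3 repeats every 3 events.
These are the Mondays, Wednesdays and Saturdays of each week.
Next Monday: Aug 26 2024.
Next Wednesday: Aug 28 2024.
Next Saturday: Aug 31 2024.

Aug 26 2024, Aug 28 2024, Aug 31 2024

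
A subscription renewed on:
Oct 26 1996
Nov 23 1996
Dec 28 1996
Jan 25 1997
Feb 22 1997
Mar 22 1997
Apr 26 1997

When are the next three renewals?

All dates are Saturdays, 28, 35, 28, 28, 28, 35 days apart.
Specifically, the 4th Saturday of each month.
4th Saturday of May 1997: May 24 1997.
4th Saturday of June 1997: Jun 28 1997.
4th Saturday of July 1997: Jul 26 1997.

May 24 1997, Jun 28 1997, Jul 26 1997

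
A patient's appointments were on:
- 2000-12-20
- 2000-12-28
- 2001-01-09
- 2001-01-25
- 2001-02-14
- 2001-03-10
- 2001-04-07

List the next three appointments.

Intervals are 8, 12, 16, 20, 24, 28 days — an arithmetic progression with common difference 4.
Next gap: 32 days. 2001-04-07 + 32 days = 2001-05-09.
Next gap: 36 days. 2001-05-09 + 36 days = 2001-06-14.
Next gap: 40 days. 2001-06-14 + 40 days = 2001-07-24.

2001-05-09, 2001-06-14, 2001-07-24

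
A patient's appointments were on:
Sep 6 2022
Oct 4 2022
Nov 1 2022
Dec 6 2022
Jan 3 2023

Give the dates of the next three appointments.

All dates are Tuesdays, 28, 28, 35, 28 days apart.
Specifically, the 1st Tuesday of each month.
1st Tuesday of February 2023: Feb 7 2023.
1st Tuesday of March 2023: Mar 7 2023.
April 2023 — 1st Tuesday is Apr 4 2023.

Feb 7 2023, Mar 7 2023, Apr 4 2023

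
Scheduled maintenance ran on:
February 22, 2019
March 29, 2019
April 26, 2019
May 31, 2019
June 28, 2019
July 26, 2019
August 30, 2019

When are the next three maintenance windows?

These are Fridays with 35, 28, 35, 28, 28, 35-day gaps.
Each is the final Friday of its month — March 29, 2019 is past the 28th, so '4th Friday' doesn't fit.
Last Friday of September 2019: September 27, 2019.
October 2019 ends with Friday October 25, 2019.
November 2019 ends with Friday November 29, 2019.

September 27, 2019; October 25, 2019; November 29, 2019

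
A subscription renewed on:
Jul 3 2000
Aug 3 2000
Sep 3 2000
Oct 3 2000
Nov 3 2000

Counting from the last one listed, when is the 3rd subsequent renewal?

The day-of-month is always 3 (31, 31, 30, 31 days between events).
So this recurs on the 3rd of each month.
Next: December 2000 → Dec 3 2000.
January 2001: Jan 3 2001.
February 2001: Feb 3 2001.

Feb 3 2001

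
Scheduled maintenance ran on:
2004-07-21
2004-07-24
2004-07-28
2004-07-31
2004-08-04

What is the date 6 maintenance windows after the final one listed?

Gaps: 3, 4, 3, 4 days — not constant, but cyclic with period 2.
The events fall on every Wednesday and Saturday.
The following Saturday is 2004-08-07.
The following Wednesday is 2004-08-11.
Next Saturday: 2004-08-14.
Next Wednesday: 2004-08-18.
Next Saturday: 2004-08-21.
Next Wednesday: 2004-08-25.

2004-08-25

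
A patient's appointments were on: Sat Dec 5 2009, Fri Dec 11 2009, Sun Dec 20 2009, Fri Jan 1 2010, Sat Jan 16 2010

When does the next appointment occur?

Gaps: 6, 9, 12, 15 days — each gap is 3 larger than the previous one.
Next gap: 18 days. Sat Jan 16 2010 + 18 days = Wed Feb 3 2010.

Wed Feb 3 2010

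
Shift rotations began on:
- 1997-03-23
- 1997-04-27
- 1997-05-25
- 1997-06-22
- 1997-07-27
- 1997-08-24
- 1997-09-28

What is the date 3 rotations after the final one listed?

These are Sundays at 28- or 35-day spacing (35, 28, 28, 35, 28, 35).
The pattern: 4th Sunday of the month.
4th Sunday of October 1997: 1997-10-26.
November 1997 — 4th Sunday is 1997-11-23.
December 1997 — 4th Sunday is 1997-12-28.

1997-12-28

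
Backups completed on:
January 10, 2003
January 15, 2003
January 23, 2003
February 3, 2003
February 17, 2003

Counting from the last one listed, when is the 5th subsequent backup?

Gaps: 5, 8, 11, 14 days — each gap is 3 larger than the previous one.
Next gap: 17 days. February 17, 2003 + 17 days = March 6, 2003.
Next gap: 20 days. March 6, 2003 + 20 days = March 26, 2003.
Next gap: 23 days. March 26, 2003 + 23 days = April 18, 2003.
Next gap: 26 days. April 18, 2003 + 26 days = May 14, 2003.
Next gap: 29 days. May 14, 2003 + 29 days = June 12, 2003.

June 12, 2003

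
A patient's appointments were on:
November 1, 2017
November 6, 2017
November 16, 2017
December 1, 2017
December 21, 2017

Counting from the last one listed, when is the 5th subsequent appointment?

June 14, 2018

Intervals are 5, 10, 15, 20 days — an arithmetic progression with common difference 5.
Next gap: 25 days. December 21, 2017 + 25 days = January 15, 2018.
Next gap: 30 days. January 15, 2018 + 30 days = February 14, 2018.
Next gap: 35 days. February 14, 2018 + 35 days = March 21, 2018.
Next gap: 40 days. March 21, 2018 + 40 days = April 30, 2018.
Next gap: 45 days. April 30, 2018 + 45 days = June 14, 2018.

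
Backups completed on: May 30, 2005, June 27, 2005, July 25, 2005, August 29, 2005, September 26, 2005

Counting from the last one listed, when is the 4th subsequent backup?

January 30, 2006

Every date is a Monday; gaps 28, 28, 35, 28 days.
Each is the last Monday of its month (at least one falls on the 29th or later, ruling out '4th Monday').
October 2005 ends with Monday October 31, 2005.
Last Monday of November 2005: November 28, 2005.
Last Monday of December 2005: December 26, 2005.
January 2006 ends with Monday January 30, 2006.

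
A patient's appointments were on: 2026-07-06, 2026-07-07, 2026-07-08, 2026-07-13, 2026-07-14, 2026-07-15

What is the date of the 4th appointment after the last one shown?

The gap pattern 1, 1, 5, 1, 1 repeats every 3 events.
These are the Mondays, Tuesdays and Wednesdays of each week.
Next Monday: 2026-07-20.
The following Tuesday is 2026-07-21.
The following Wednesday is 2026-07-22.
The following Monday is 2026-07-27.

2026-07-27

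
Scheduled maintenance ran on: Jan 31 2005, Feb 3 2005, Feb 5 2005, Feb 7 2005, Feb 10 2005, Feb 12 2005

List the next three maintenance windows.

Feb 14 2005, Feb 17 2005, Feb 19 2005

Every event lands on a Monday or Thursday or Saturday (gaps cycle 3, 2, 2, 3, 2).
So the schedule is: every Monday, Thursday and Saturday.
Next Monday: Feb 14 2005.
The following Thursday is Feb 17 2005.
Next Saturday: Feb 19 2005.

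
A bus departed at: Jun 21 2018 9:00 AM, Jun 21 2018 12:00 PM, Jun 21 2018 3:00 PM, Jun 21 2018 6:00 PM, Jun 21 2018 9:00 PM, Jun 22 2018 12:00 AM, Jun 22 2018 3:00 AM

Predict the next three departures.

Jun 22 2018 6:00 AM, Jun 22 2018 9:00 AM, Jun 22 2018 12:00 PM

The interval is a steady 3 hours (3, 3, 3, 3, 3, 3).
Jun 22 2018 3:00 AM + 3 h = Jun 22 2018 6:00 AM.
Jun 22 2018 6:00 AM + 3 h = Jun 22 2018 9:00 AM.
Jun 22 2018 9:00 AM + 3 h = Jun 22 2018 12:00 PM.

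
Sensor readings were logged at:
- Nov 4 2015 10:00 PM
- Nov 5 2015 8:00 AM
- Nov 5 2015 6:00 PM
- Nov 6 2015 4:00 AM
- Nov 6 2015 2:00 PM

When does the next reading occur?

Spacing: 10, 10, 10, 10 h — constant 10 h.
Nov 6 2015 2:00 PM + 10 h = Nov 7 2015 12:00 AM.

Nov 7 2015 12:00 AM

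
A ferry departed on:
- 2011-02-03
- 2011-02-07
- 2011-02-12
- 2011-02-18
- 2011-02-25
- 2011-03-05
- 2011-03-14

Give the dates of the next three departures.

The spacing grows by 1 each time: 4, 5, 6, 7, 8, 9 days.
Next gap: 10 days. 2011-03-14 + 10 days = 2011-03-24.
Next gap: 11 days. 2011-03-24 + 11 days = 2011-04-04.
Next gap: 12 days. 2011-04-04 + 12 days = 2011-04-16.

2011-03-24, 2011-04-04, 2011-04-16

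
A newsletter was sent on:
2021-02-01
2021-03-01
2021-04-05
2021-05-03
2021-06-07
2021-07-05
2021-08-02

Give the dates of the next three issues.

These are Mondays at 28- or 35-day spacing (28, 35, 28, 35, 28, 28).
The pattern: 1st Monday of the month.
1st Monday of September 2021: 2021-09-06.
1st Monday of October 2021: 2021-10-04.
1st Monday of November 2021: 2021-11-01.

2021-09-06, 2021-10-04, 2021-11-01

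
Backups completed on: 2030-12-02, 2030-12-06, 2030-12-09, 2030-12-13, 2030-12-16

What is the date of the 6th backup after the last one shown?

2031-01-06

Every event lands on a Monday or Friday (gaps cycle 4, 3, 4, 3).
So the schedule is: every Monday and Friday.
The following Friday is 2030-12-20.
The following Monday is 2030-12-23.
The following Friday is 2030-12-27.
Next Monday: 2030-12-30.
Next Friday: 2031-01-03.
Next Monday: 2031-01-06.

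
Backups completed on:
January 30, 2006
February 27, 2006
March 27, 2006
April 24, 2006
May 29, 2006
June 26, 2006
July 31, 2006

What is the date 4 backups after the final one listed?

November 27, 2006

These are Mondays with 28, 28, 28, 35, 28, 35-day gaps.
Each is the final Monday of its month — January 30, 2006 is past the 28th, so '4th Monday' doesn't fit.
Last Monday of August 2006: August 28, 2006.
Last Monday of September 2006: September 25, 2006.
October 2006 ends with Monday October 30, 2006.
Last Monday of November 2006: November 27, 2006.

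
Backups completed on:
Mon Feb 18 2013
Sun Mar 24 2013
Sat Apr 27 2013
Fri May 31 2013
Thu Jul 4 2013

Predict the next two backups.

Wed Aug 7 2013, Tue Sep 10 2013

Every event comes 34 days after the last (34, 34, 34, 34).
Thu Jul 4 2013 + 34 days = Wed Aug 7 2013.
Wed Aug 7 2013 + 34 days = Tue Sep 10 2013.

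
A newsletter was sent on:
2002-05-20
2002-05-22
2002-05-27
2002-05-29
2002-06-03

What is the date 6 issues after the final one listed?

2002-06-24

The gap pattern 2, 5, 2, 5 repeats every 2 events.
These are the Mondays and Wednesdays of each week.
Next Wednesday: 2002-06-05.
Next Monday: 2002-06-10.
Next Wednesday: 2002-06-12.
The following Monday is 2002-06-17.
The following Wednesday is 2002-06-19.
Next Monday: 2002-06-24.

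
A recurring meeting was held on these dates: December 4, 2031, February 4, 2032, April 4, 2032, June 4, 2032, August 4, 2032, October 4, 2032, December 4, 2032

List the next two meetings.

Each date is the 4th; the gaps (62, 60, 61, 61, 61, 61) track the month lengths.
The rule is the 4th of every 2 months.
Next: February 2033 → February 4, 2033.
Next: April 2033 → April 4, 2033.

February 4, 2033; April 4, 2033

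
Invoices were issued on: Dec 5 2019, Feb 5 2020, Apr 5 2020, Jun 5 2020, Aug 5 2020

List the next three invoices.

Oct 5 2020, Dec 5 2020, Feb 5 2021

Gaps: 62, 60, 61, 61 days — not constant. Every event is on the 5th of the month.
Pattern: the 5th of every 2 months.
October 2020: Oct 5 2020.
December 2020: Dec 5 2020.
Next: February 2021 → Feb 5 2021.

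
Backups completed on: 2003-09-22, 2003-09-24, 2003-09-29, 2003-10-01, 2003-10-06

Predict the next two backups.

2003-10-08, 2003-10-13

Every event lands on a Monday or Wednesday (gaps cycle 2, 5, 2, 5).
So the schedule is: every Monday and Wednesday.
Next Wednesday: 2003-10-08.
The following Monday is 2003-10-13.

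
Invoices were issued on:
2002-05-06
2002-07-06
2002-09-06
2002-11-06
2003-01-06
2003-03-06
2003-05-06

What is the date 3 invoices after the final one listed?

Each date is the 6th; the gaps (61, 62, 61, 61, 59, 61) track the month lengths.
The rule is the 6th of every 2 months.
Next: July 2003 → 2003-07-06.
September 2003: 2003-09-06.
Next: November 2003 → 2003-11-06.

2003-11-06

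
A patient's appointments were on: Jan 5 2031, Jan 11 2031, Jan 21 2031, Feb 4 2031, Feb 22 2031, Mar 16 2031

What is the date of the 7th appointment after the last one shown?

Gaps: 6, 10, 14, 18, 22 days — each gap is 4 larger than the previous one.
Next gap: 26 days. Mar 16 2031 + 26 days = Apr 11 2031.
Next gap: 30 days. Apr 11 2031 + 30 days = May 11 2031.
Next gap: 34 days. May 11 2031 + 34 days = Jun 14 2031.
Next gap: 38 days. Jun 14 2031 + 38 days = Jul 22 2031.
Next gap: 42 days. Jul 22 2031 + 42 days = Sep 2 2031.
Next gap: 46 days. Sep 2 2031 + 46 days = Oct 18 2031.
Next gap: 50 days. Oct 18 2031 + 50 days = Dec 7 2031.

Dec 7 2031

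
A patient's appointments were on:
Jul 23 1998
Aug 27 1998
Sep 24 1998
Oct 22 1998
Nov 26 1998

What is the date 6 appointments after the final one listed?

May 27 1999

These are Thursdays at 28- or 35-day spacing (35, 28, 28, 35).
The pattern: 4th Thursday of the month.
December 1998 — 4th Thursday is Dec 24 1998.
4th Thursday of January 1999: Jan 28 1999.
February 1999 — 4th Thursday is Feb 25 1999.
March 1999 — 4th Thursday is Mar 25 1999.
4th Thursday of April 1999: Apr 22 1999.
May 1999 — 4th Thursday is May 27 1999.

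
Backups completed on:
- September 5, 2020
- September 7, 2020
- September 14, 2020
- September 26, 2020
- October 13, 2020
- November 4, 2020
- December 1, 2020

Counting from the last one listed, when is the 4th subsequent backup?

Gaps: 2, 7, 12, 17, 22, 27 days — each gap is 5 larger than the previous one.
Next gap: 32 days. December 1, 2020 + 32 days = January 2, 2021.
Next gap: 37 days. January 2, 2021 + 37 days = February 8, 2021.
Next gap: 42 days. February 8, 2021 + 42 days = March 22, 2021.
Next gap: 47 days. March 22, 2021 + 47 days = May 8, 2021.

May 8, 2021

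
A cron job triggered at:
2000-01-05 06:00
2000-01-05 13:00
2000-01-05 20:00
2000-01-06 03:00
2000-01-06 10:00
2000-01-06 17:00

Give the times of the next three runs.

2000-01-07 00:00, 2000-01-07 07:00, 2000-01-07 14:00

Spacing: 7, 7, 7, 7, 7 h — constant 7 h.
2000-01-06 17:00 + 7 h = 2000-01-07 00:00.
2000-01-07 00:00 + 7 h = 2000-01-07 07:00.
2000-01-07 07:00 + 7 h = 2000-01-07 14:00.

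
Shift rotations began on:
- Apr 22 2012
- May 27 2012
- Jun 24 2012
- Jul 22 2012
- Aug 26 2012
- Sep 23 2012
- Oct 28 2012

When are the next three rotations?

All dates are Sundays, 35, 28, 28, 35, 28, 35 days apart.
Specifically, the 4th Sunday of each month.
4th Sunday of November 2012: Nov 25 2012.
December 2012 — 4th Sunday is Dec 23 2012.
January 2013 — 4th Sunday is Jan 27 2013.

Nov 25 2012, Dec 23 2012, Jan 27 2013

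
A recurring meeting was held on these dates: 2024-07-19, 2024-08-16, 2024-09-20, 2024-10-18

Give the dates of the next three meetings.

These are Fridays at 28- or 35-day spacing (28, 35, 28).
The pattern: 3rd Friday of the month.
3rd Friday of November 2024: 2024-11-15.
3rd Friday of December 2024: 2024-12-20.
January 2025 — 3rd Friday is 2025-01-17.

2024-11-15, 2024-12-20, 2025-01-17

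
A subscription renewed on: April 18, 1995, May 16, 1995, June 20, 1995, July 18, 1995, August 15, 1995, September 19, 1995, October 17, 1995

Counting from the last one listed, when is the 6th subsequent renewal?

April 16, 1996

All dates are Tuesdays, 28, 35, 28, 28, 35, 28 days apart.
Specifically, the 3rd Tuesday of each month.
November 1995 — 3rd Tuesday is November 21, 1995.
3rd Tuesday of December 1995: December 19, 1995.
January 1996 — 3rd Tuesday is January 16, 1996.
February 1996 — 3rd Tuesday is February 20, 1996.
March 1996 — 3rd Tuesday is March 19, 1996.
3rd Tuesday of April 1996: April 16, 1996.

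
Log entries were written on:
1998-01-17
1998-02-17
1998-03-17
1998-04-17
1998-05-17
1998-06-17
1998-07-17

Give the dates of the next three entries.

Each date is the 17th; the gaps (31, 28, 31, 30, 31, 30) track the month lengths.
The rule is the 17th of each month.
August 1998: 1998-08-17.
September 1998: 1998-09-17.
October 1998: 1998-10-17.

1998-08-17, 1998-09-17, 1998-10-17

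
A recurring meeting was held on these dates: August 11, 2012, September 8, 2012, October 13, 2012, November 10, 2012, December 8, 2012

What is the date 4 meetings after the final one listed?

These are Saturdays at 28- or 35-day spacing (28, 35, 28, 28).
The pattern: 2nd Saturday of the month.
2nd Saturday of January 2013: January 12, 2013.
2nd Saturday of February 2013: February 9, 2013.
2nd Saturday of March 2013: March 9, 2013.
April 2013 — 2nd Saturday is April 13, 2013.

April 13, 2013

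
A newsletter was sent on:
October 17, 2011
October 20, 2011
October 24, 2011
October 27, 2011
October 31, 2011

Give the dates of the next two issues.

Every event lands on a Monday or Thursday (gaps cycle 3, 4, 3, 4).
So the schedule is: every Monday and Thursday.
Next Thursday: November 3, 2011.
Next Monday: November 7, 2011.

November 3, 2011; November 7, 2011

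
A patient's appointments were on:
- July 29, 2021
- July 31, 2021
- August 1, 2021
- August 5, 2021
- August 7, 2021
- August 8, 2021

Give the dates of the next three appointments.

August 12, 2021; August 14, 2021; August 15, 2021

The gap pattern 2, 1, 4, 2, 1 repeats every 3 events.
These are the Thursdays, Saturdays and Sundays of each week.
The following Thursday is August 12, 2021.
Next Saturday: August 14, 2021.
Next Sunday: August 15, 2021.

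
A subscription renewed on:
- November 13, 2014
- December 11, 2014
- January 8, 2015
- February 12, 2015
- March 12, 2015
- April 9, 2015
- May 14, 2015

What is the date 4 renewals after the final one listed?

September 10, 2015

These are Thursdays at 28- or 35-day spacing (28, 28, 35, 28, 28, 35).
The pattern: 2nd Thursday of the month.
2nd Thursday of June 2015: June 11, 2015.
2nd Thursday of July 2015: July 9, 2015.
2nd Thursday of August 2015: August 13, 2015.
2nd Thursday of September 2015: September 10, 2015.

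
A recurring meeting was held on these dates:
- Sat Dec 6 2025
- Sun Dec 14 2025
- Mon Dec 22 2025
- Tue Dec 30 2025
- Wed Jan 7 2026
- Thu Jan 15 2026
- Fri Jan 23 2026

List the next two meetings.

Sat Jan 31 2026, Sun Feb 8 2026

Every event comes 8 days after the last (8, 8, 8, 8, 8, 8).
Fri Jan 23 2026 + 8 days = Sat Jan 31 2026.
Sat Jan 31 2026 + 8 days = Sun Feb 8 2026.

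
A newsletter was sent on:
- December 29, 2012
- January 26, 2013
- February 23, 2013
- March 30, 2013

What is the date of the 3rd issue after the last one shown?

All Saturdays; the gaps (28, 28, 35) vary with month length.
This is the last Saturday of each month.
April 2013 ends with Saturday April 27, 2013.
Last Saturday of May 2013: May 25, 2013.
Last Saturday of June 2013: June 29, 2013.

June 29, 2013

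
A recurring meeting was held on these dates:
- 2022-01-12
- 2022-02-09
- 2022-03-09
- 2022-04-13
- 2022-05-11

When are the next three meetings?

2022-06-08, 2022-07-13, 2022-08-10

These are Wednesdays at 28- or 35-day spacing (28, 28, 35, 28).
The pattern: 2nd Wednesday of the month.
June 2022 — 2nd Wednesday is 2022-06-08.
2nd Wednesday of July 2022: 2022-07-13.
2nd Wednesday of August 2022: 2022-08-10.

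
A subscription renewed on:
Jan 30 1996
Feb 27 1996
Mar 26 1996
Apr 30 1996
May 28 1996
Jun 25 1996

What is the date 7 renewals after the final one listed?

Jan 28 1997

These are Tuesdays with 28, 28, 35, 28, 28-day gaps.
Each is the final Tuesday of its month — Jan 30 1996 is past the 28th, so '4th Tuesday' doesn't fit.
July 1996 ends with Tuesday Jul 30 1996.
Last Tuesday of August 1996: Aug 27 1996.
Last Tuesday of September 1996: Sep 24 1996.
October 1996 ends with Tuesday Oct 29 1996.
Last Tuesday of November 1996: Nov 26 1996.
December 1996 ends with Tuesday Dec 31 1996.
Last Tuesday of January 1997: Jan 28 1997.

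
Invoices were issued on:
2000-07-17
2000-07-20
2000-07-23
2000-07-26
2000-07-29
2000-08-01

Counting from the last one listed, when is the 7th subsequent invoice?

The spacing is 3, 3, 3, 3, 3 days — always 3 days.
2000-08-01 + 3 days = 2000-08-04.
2000-08-04 + 3 days = 2000-08-07.
2000-08-07 + 3 days = 2000-08-10.
2000-08-10 + 3 days = 2000-08-13.
2000-08-13 + 3 days = 2000-08-16.
2000-08-16 + 3 days = 2000-08-19.
2000-08-19 + 3 days = 2000-08-22.

2000-08-22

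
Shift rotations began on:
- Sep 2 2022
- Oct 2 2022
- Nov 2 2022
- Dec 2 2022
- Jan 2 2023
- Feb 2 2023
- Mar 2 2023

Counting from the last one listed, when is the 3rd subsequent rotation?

Jun 2 2023

Gaps: 30, 31, 30, 31, 31, 28 days — not constant. Every event is on the 2nd of the month.
Pattern: the 2nd of each month.
April 2023: Apr 2 2023.
Next: May 2023 → May 2 2023.
June 2023: Jun 2 2023.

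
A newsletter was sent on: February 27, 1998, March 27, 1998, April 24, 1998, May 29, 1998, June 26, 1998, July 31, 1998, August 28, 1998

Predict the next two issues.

September 25, 1998; October 30, 1998

All Fridays; the gaps (28, 28, 35, 28, 35, 28) vary with month length.
This is the last Friday of each month.
September 1998 ends with Friday September 25, 1998.
Last Friday of October 1998: October 30, 1998.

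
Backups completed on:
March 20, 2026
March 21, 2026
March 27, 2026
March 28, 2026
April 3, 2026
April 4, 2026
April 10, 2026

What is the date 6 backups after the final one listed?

Gaps: 1, 6, 1, 6, 1, 6 days — not constant, but cyclic with period 2.
The events fall on every Friday and Saturday.
Next Saturday: April 11, 2026.
The following Friday is April 17, 2026.
Next Saturday: April 18, 2026.
Next Friday: April 24, 2026.
The following Saturday is April 25, 2026.
The following Friday is May 1, 2026.

May 1, 2026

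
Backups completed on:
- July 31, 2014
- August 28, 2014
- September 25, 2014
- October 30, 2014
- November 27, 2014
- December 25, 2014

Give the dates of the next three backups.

Every date is a Thursday; gaps 28, 28, 35, 28, 28 days.
Each is the last Thursday of its month (at least one falls on the 29th or later, ruling out '4th Thursday').
January 2015 ends with Thursday January 29, 2015.
Last Thursday of February 2015: February 26, 2015.
Last Thursday of March 2015: March 26, 2015.

January 29, 2015; February 26, 2015; March 26, 2015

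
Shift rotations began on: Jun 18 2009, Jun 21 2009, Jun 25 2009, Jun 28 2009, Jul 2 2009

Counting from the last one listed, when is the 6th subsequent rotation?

Jul 23 2009

Gaps: 3, 4, 3, 4 days — not constant, but cyclic with period 2.
The events fall on every Thursday and Sunday.
The following Sunday is Jul 5 2009.
The following Thursday is Jul 9 2009.
The following Sunday is Jul 12 2009.
Next Thursday: Jul 16 2009.
Next Sunday: Jul 19 2009.
The following Thursday is Jul 23 2009.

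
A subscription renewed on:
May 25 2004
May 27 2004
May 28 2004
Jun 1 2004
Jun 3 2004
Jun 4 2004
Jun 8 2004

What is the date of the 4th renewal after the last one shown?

Gaps: 2, 1, 4, 2, 1, 4 days — not constant, but cyclic with period 3.
The events fall on every Tuesday, Thursday and Friday.
The following Thursday is Jun 10 2004.
The following Friday is Jun 11 2004.
The following Tuesday is Jun 15 2004.
The following Thursday is Jun 17 2004.

Jun 17 2004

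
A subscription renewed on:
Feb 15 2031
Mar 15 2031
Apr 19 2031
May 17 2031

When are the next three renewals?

These are Saturdays at 28- or 35-day spacing (28, 35, 28).
The pattern: 3rd Saturday of the month.
June 2031 — 3rd Saturday is Jun 21 2031.
July 2031 — 3rd Saturday is Jul 19 2031.
3rd Saturday of August 2031: Aug 16 2031.

Jun 21 2031, Jul 19 2031, Aug 16 2031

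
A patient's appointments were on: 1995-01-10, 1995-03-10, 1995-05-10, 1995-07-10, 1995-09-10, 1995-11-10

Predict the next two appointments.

Gaps: 59, 61, 61, 62, 61 days — not constant. Every event is on the 10th of the month.
Pattern: the 10th of every 2 months.
January 1996: 1996-01-10.
March 1996: 1996-03-10.

1996-01-10, 1996-03-10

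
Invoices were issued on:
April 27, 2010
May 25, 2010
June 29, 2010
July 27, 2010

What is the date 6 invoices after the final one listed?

January 25, 2011

All Tuesdays; the gaps (28, 35, 28) vary with month length.
This is the last Tuesday of each month.
Last Tuesday of August 2010: August 31, 2010.
September 2010 ends with Tuesday September 28, 2010.
October 2010 ends with Tuesday October 26, 2010.
November 2010 ends with Tuesday November 30, 2010.
Last Tuesday of December 2010: December 28, 2010.
January 2011 ends with Tuesday January 25, 2011.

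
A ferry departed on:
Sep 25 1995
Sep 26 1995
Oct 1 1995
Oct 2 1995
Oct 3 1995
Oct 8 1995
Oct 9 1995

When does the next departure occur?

Gaps: 1, 5, 1, 1, 5, 1 days — not constant, but cyclic with period 3.
The events fall on every Monday, Tuesday and Sunday.
Next Tuesday: Oct 10 1995.

Oct 10 1995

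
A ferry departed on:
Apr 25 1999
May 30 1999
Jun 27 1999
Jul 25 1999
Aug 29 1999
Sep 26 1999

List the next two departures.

Oct 31 1999, Nov 28 1999

All Sundays; the gaps (35, 28, 28, 35, 28) vary with month length.
This is the last Sunday of each month.
October 1999 ends with Sunday Oct 31 1999.
Last Sunday of November 1999: Nov 28 1999.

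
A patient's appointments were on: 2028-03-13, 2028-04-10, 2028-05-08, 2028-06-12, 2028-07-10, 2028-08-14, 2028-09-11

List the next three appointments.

2028-10-09, 2028-11-13, 2028-12-11

All dates are Mondays, 28, 28, 35, 28, 35, 28 days apart.
Specifically, the 2nd Monday of each month.
2nd Monday of October 2028: 2028-10-09.
November 2028 — 2nd Monday is 2028-11-13.
December 2028 — 2nd Monday is 2028-12-11.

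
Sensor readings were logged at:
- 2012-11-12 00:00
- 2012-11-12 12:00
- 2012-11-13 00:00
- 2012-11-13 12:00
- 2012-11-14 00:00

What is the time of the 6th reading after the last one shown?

2012-11-17 00:00

Gaps: 12, 12, 12, 12 hours — each event is 12 hours after the previous one.
2012-11-14 00:00 + 12 h = 2012-11-14 12:00.
2012-11-14 12:00 + 12 h = 2012-11-15 00:00.
2012-11-15 00:00 + 12 h = 2012-11-15 12:00.
2012-11-15 12:00 + 12 h = 2012-11-16 00:00.
2012-11-16 00:00 + 12 h = 2012-11-16 12:00.
2012-11-16 12:00 + 12 h = 2012-11-17 00:00.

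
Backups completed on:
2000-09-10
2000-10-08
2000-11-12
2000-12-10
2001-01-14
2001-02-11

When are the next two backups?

2001-03-11, 2001-04-08

All dates are Sundays, 28, 35, 28, 35, 28 days apart.
Specifically, the 2nd Sunday of each month.
March 2001 — 2nd Sunday is 2001-03-11.
2nd Sunday of April 2001: 2001-04-08.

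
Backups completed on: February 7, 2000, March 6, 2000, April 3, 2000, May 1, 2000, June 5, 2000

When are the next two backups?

July 3, 2000; August 7, 2000

All dates are Mondays, 28, 28, 28, 35 days apart.
Specifically, the 1st Monday of each month.
1st Monday of July 2000: July 3, 2000.
1st Monday of August 2000: August 7, 2000.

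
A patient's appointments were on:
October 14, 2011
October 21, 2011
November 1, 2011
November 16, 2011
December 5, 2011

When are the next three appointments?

December 28, 2011; January 24, 2012; February 24, 2012

Intervals are 7, 11, 15, 19 days — an arithmetic progression with common difference 4.
Next gap: 23 days. December 5, 2011 + 23 days = December 28, 2011.
Next gap: 27 days. December 28, 2011 + 27 days = January 24, 2012.
Next gap: 31 days. January 24, 2012 + 31 days = February 24, 2012.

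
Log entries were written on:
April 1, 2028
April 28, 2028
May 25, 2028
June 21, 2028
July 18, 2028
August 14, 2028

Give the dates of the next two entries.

September 10, 2028; October 7, 2028

The spacing is 27, 27, 27, 27, 27 days — always 27 days.
August 14, 2028 + 27 days = September 10, 2028.
September 10, 2028 + 27 days = October 7, 2028.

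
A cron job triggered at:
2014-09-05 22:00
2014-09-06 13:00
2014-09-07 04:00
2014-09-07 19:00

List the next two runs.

Spacing: 15, 15, 15 h — constant 15 h.
2014-09-07 19:00 + 15 h = 2014-09-08 10:00.
2014-09-08 10:00 + 15 h = 2014-09-09 01:00.

2014-09-08 10:00, 2014-09-09 01:00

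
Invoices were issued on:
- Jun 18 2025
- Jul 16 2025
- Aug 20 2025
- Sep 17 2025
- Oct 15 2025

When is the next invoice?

Gaps: 28, 35, 28, 28 days — a mix of 28 and 35. Every date is a Wednesday.
Each is the 3rd Wednesday of its month.
3rd Wednesday of November 2025: Nov 19 2025.

Nov 19 2025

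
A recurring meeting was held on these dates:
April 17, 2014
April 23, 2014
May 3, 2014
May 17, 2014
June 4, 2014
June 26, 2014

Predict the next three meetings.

July 22, 2014; August 21, 2014; September 24, 2014

Intervals are 6, 10, 14, 18, 22 days — an arithmetic progression with common difference 4.
Next gap: 26 days. June 26, 2014 + 26 days = July 22, 2014.
Next gap: 30 days. July 22, 2014 + 30 days = August 21, 2014.
Next gap: 34 days. August 21, 2014 + 34 days = September 24, 2014.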